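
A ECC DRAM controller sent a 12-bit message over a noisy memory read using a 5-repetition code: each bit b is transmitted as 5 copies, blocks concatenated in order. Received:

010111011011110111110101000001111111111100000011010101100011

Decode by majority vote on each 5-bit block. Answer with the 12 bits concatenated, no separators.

111100110110

Block 1 (01011): 3 ones → 1
Block 2 (10110): 3 ones → 1
Block 3 (11110): 4 ones → 1
Block 4 (11111): 5 ones → 1
Block 5 (01010): 2 ones → 0
Block 6 (00001): 1 one → 0
Block 7 (11111): 5 ones → 1
Block 8 (11111): 5 ones → 1
Block 9 (00000): 0 ones → 0
Block 10 (01101): 3 ones → 1
Block 11 (01011): 3 ones → 1
Block 12 (00011): 2 ones → 0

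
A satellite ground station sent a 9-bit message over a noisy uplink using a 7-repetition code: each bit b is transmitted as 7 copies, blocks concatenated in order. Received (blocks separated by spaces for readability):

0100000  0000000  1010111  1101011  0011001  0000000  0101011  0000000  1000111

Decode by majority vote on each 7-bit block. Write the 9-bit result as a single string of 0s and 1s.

001100101

Block 1 (0100000): 1 one → 0
Block 2 (0000000): 0 ones → 0
Block 3 (1010111): 5 ones → 1
Block 4 (1101011): 5 ones → 1
Block 5 (0011001): 3 ones → 0
Block 6 (0000000): 0 ones → 0
Block 7 (0101011): 4 ones → 1
Block 8 (0000000): 0 ones → 0
Block 9 (1000111): 4 ones → 1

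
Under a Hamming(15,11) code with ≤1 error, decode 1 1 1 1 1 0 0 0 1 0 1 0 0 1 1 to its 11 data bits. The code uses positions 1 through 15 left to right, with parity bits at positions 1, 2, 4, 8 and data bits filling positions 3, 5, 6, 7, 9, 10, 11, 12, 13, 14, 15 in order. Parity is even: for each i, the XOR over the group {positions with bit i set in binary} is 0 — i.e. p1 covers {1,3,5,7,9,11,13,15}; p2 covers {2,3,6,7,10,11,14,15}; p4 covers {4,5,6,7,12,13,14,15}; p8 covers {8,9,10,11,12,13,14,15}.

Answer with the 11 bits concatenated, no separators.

11001010011

s1 (pos 1,3,5,7,9,11,13,15): 1⊕1⊕1⊕0⊕1⊕1⊕0⊕1 = 0
s2 (pos 2,3,6,7,10,11,14,15): 1⊕1⊕0⊕0⊕0⊕1⊕1⊕1 = 1
s4 (pos 4,5,6,7,12,13,14,15): 1⊕1⊕0⊕0⊕0⊕0⊕1⊕1 = 0
s8 (pos 8,9,10,11,12,13,14,15): 0⊕1⊕0⊕1⊕0⊕0⊕1⊕1 = 0
Syndrome s8…s1 = 0010 → error at position 2.
Flip position 2: 111110001010011 → 101110001010011
Read data bits from positions 3,5,6,7,9,10,11,12,13,14,15: 11001010011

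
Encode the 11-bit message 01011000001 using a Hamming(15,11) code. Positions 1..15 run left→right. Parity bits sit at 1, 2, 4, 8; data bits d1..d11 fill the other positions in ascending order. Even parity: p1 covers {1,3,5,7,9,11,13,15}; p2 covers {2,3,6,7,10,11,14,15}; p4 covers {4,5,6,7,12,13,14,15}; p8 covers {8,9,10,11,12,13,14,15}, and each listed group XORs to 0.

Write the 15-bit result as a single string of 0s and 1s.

000110101000001

Place data at non-parity positions: p1 p2 0 p4 1 0 1 p8 1 0 0 0 0 0 1
p1 (pos 1,3,5,7,9,11,13,15): XOR of data positions = 0⊕1⊕1⊕1⊕0⊕0⊕1 = 0
p2 (pos 2,3,6,7,10,11,14,15): XOR of data positions = 0⊕0⊕1⊕0⊕0⊕0⊕1 = 0
p4 (pos 4,5,6,7,12,13,14,15): XOR of data positions = 1⊕0⊕1⊕0⊕0⊕0⊕1 = 1
p8 (pos 8,9,10,11,12,13,14,15): XOR of data positions = 1⊕0⊕0⊕0⊕0⊕0⊕1 = 0
Codeword: 000110101000001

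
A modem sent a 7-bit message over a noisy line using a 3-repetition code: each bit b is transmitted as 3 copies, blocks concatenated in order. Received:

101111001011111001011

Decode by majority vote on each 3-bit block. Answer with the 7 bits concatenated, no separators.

Block 1 (101): 2 ones → 1
Block 2 (111): 3 ones → 1
Block 3 (001): 1 one → 0
Block 4 (011): 2 ones → 1
Block 5 (111): 3 ones → 1
Block 6 (001): 1 one → 0
Block 7 (011): 2 ones → 1

1101101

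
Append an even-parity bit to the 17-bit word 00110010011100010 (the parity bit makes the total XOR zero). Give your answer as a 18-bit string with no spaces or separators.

XOR of the 17 data bits: 0⊕0⊕1⊕1⊕0⊕0⊕1⊕0⊕0⊕1⊕1⊕1⊕0⊕0⊕0⊕1⊕0 = 1
Parity bit = 1 (so all 18 bits XOR to 0).

001100100111000101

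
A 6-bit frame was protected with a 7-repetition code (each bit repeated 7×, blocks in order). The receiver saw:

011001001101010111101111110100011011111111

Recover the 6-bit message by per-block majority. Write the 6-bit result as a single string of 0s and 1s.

Block 1 (0110010): 3 ones → 0
Block 2 (0110101): 4 ones → 1
Block 3 (0111101): 5 ones → 1
Block 4 (1111101): 6 ones → 1
Block 5 (0001101): 3 ones → 0
Block 6 (1111111): 7 ones → 1

011101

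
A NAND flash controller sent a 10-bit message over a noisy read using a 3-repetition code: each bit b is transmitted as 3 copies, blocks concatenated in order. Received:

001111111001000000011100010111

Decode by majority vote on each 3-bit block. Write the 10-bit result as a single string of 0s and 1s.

0110001001

Block 1 (001): 1 one → 0
Block 2 (111): 3 ones → 1
Block 3 (111): 3 ones → 1
Block 4 (001): 1 one → 0
Block 5 (000): 0 ones → 0
Block 6 (000): 0 ones → 0
Block 7 (011): 2 ones → 1
Block 8 (100): 1 one → 0
Block 9 (010): 1 one → 0
Block 10 (111): 3 ones → 1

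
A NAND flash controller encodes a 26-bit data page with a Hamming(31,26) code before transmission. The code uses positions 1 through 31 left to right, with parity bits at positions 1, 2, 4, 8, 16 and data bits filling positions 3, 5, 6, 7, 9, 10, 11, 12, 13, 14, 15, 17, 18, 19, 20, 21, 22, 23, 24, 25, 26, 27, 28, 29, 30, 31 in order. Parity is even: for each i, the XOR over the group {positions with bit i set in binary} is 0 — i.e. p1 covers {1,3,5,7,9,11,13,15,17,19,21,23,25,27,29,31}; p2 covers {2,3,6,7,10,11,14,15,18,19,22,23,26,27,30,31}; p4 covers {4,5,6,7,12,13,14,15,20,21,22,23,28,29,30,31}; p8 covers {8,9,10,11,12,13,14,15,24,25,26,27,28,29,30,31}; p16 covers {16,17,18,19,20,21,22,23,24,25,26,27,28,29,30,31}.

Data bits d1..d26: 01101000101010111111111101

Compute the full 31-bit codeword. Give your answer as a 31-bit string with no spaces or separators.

0001110010001010010111111111101

Place data at non-parity positions: p1 p2 0 p4 1 1 0 p8 1 0 0 0 1 0 1 p16 0 1 0 1 1 1 1 1 1 1 1 1 1 0 1
p1 (pos 1,3,5,7,9,11,13,15,17,19,21,23,25,27,29,31): XOR of data positions = 0⊕1⊕0⊕1⊕0⊕1⊕1⊕0⊕0⊕1⊕1⊕1⊕1⊕1⊕1 = 0
p2 (pos 2,3,6,7,10,11,14,15,18,19,22,23,26,27,30,31): XOR of data positions = 0⊕1⊕0⊕0⊕0⊕0⊕1⊕1⊕0⊕1⊕1⊕1⊕1⊕0⊕1 = 0
p4 (pos 4,5,6,7,12,13,14,15,20,21,22,23,28,29,30,31): XOR of data positions = 1⊕1⊕0⊕0⊕1⊕0⊕1⊕1⊕1⊕1⊕1⊕1⊕1⊕0⊕1 = 1
p8 (pos 8,9,10,11,12,13,14,15,24,25,26,27,28,29,30,31): XOR of data positions = 1⊕0⊕0⊕0⊕1⊕0⊕1⊕1⊕1⊕1⊕1⊕1⊕1⊕0⊕1 = 0
p16 (pos 16,17,18,19,20,21,22,23,24,25,26,27,28,29,30,31): XOR of data positions = 0⊕1⊕0⊕1⊕1⊕1⊕1⊕1⊕1⊕1⊕1⊕1⊕1⊕0⊕1 = 0
Codeword: 0001110010001010010111111111101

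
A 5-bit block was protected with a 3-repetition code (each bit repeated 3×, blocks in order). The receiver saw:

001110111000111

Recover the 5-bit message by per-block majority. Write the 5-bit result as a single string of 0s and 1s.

01101

Block 1 (001): 1 one → 0
Block 2 (110): 2 ones → 1
Block 3 (111): 3 ones → 1
Block 4 (000): 0 ones → 0
Block 5 (111): 3 ones → 1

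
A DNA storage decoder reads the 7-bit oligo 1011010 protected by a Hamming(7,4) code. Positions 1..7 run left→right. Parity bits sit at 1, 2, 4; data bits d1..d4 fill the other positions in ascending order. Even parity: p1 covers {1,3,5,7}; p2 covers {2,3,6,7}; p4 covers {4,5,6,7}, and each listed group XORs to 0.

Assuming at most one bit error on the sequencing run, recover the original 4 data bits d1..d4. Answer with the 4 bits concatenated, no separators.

s1 (pos 1,3,5,7): 1⊕1⊕0⊕0 = 0
s2 (pos 2,3,6,7): 0⊕1⊕1⊕0 = 0
s4 (pos 4,5,6,7): 1⊕0⊕1⊕0 = 0
Syndrome s4…s1 = 000 → no error.
Read data bits from positions 3,5,6,7: 1010

1010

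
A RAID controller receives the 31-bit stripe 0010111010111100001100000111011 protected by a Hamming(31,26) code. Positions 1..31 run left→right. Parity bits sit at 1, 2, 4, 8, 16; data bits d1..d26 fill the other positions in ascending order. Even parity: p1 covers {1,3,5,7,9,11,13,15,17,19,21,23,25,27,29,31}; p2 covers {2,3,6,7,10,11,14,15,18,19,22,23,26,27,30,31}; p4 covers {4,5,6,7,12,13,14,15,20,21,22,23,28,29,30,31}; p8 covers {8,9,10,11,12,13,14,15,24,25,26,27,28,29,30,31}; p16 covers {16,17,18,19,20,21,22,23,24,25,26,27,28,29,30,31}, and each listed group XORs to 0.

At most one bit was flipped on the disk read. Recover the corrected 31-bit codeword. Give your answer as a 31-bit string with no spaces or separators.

s1 (pos 1,3,5,7,9,11,13,15,17,19,21,23,25,27,29,31): 0⊕1⊕1⊕1⊕1⊕1⊕1⊕0⊕0⊕1⊕0⊕0⊕0⊕1⊕0⊕1 = 1
s2 (pos 2,3,6,7,10,11,14,15,18,19,22,23,26,27,30,31): 0⊕1⊕1⊕1⊕0⊕1⊕1⊕0⊕0⊕1⊕0⊕0⊕1⊕1⊕1⊕1 = 0
s4 (pos 4,5,6,7,12,13,14,15,20,21,22,23,28,29,30,31): 0⊕1⊕1⊕1⊕1⊕1⊕1⊕0⊕1⊕0⊕0⊕0⊕1⊕0⊕1⊕1 = 0
s8 (pos 8,9,10,11,12,13,14,15,24,25,26,27,28,29,30,31): 0⊕1⊕0⊕1⊕1⊕1⊕1⊕0⊕0⊕0⊕1⊕1⊕1⊕0⊕1⊕1 = 0
s16 (pos 16,17,18,19,20,21,22,23,24,25,26,27,28,29,30,31): 0⊕0⊕0⊕1⊕1⊕0⊕0⊕0⊕0⊕0⊕1⊕1⊕1⊕0⊕1⊕1 = 1
Syndrome s16…s1 = 10001 → error at position 17.
Flip position 17: 0010111010111100001100000111011 → 0010111010111100101100000111011

0010111010111100101100000111011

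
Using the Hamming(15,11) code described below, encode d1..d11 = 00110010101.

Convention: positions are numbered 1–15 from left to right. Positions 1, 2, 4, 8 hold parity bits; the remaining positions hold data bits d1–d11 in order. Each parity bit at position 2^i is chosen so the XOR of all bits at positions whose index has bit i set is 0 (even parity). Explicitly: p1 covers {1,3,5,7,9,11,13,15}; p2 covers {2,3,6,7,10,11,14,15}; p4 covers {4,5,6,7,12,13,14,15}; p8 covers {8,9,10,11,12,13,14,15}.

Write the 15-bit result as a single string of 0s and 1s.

000001110010101

Place data at non-parity positions: p1 p2 0 p4 0 1 1 p8 0 0 1 0 1 0 1
p1 (pos 1,3,5,7,9,11,13,15): XOR of data positions = 0⊕0⊕1⊕0⊕1⊕1⊕1 = 0
p2 (pos 2,3,6,7,10,11,14,15): XOR of data positions = 0⊕1⊕1⊕0⊕1⊕0⊕1 = 0
p4 (pos 4,5,6,7,12,13,14,15): XOR of data positions = 0⊕1⊕1⊕0⊕1⊕0⊕1 = 0
p8 (pos 8,9,10,11,12,13,14,15): XOR of data positions = 0⊕0⊕1⊕0⊕1⊕0⊕1 = 1
Codeword: 000001110010101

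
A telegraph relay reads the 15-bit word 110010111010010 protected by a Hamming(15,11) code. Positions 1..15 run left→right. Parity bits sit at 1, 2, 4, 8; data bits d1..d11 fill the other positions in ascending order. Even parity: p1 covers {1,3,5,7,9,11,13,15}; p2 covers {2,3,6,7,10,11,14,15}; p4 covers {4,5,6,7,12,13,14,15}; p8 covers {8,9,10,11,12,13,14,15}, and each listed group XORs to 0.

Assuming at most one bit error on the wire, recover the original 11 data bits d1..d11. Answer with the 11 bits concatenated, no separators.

00011010010

s1 (pos 1,3,5,7,9,11,13,15): 1⊕0⊕1⊕1⊕1⊕1⊕0⊕0 = 1
s2 (pos 2,3,6,7,10,11,14,15): 1⊕0⊕0⊕1⊕0⊕1⊕1⊕0 = 0
s4 (pos 4,5,6,7,12,13,14,15): 0⊕1⊕0⊕1⊕0⊕0⊕1⊕0 = 1
s8 (pos 8,9,10,11,12,13,14,15): 1⊕1⊕0⊕1⊕0⊕0⊕1⊕0 = 0
Syndrome s8…s1 = 0101 → error at position 5.
Flip position 5: 110010111010010 → 110000111010010
Read data bits from positions 3,5,6,7,9,10,11,12,13,14,15: 00011010010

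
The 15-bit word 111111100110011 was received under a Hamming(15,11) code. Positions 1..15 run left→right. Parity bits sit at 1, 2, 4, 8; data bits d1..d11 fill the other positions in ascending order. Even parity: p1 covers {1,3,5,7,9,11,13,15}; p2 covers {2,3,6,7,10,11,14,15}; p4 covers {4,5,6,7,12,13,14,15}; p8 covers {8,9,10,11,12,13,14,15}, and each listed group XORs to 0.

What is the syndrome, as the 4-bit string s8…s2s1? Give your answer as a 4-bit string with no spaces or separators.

0000

s1 (pos 1,3,5,7,9,11,13,15): 1⊕1⊕1⊕1⊕0⊕1⊕0⊕1 = 0
s2 (pos 2,3,6,7,10,11,14,15): 1⊕1⊕1⊕1⊕1⊕1⊕1⊕1 = 0
s4 (pos 4,5,6,7,12,13,14,15): 1⊕1⊕1⊕1⊕0⊕0⊕1⊕1 = 0
s8 (pos 8,9,10,11,12,13,14,15): 0⊕0⊕1⊕1⊕0⊕0⊕1⊕1 = 0
Syndrome s8…s1 = 0000 → no error.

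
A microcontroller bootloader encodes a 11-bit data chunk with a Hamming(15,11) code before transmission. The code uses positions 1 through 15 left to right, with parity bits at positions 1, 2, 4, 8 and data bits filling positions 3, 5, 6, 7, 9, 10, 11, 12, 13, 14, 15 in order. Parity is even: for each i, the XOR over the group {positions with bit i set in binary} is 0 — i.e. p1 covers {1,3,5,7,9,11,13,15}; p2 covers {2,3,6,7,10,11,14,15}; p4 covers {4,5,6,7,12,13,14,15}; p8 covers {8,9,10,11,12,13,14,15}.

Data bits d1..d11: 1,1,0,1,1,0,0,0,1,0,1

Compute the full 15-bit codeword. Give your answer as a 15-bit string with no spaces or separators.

011010111000101

Place data at non-parity positions: p1 p2 1 p4 1 0 1 p8 1 0 0 0 1 0 1
p1 (pos 1,3,5,7,9,11,13,15): XOR of data positions = 1⊕1⊕1⊕1⊕0⊕1⊕1 = 0
p2 (pos 2,3,6,7,10,11,14,15): XOR of data positions = 1⊕0⊕1⊕0⊕0⊕0⊕1 = 1
p4 (pos 4,5,6,7,12,13,14,15): XOR of data positions = 1⊕0⊕1⊕0⊕1⊕0⊕1 = 0
p8 (pos 8,9,10,11,12,13,14,15): XOR of data positions = 1⊕0⊕0⊕0⊕1⊕0⊕1 = 1
Codeword: 011010111000101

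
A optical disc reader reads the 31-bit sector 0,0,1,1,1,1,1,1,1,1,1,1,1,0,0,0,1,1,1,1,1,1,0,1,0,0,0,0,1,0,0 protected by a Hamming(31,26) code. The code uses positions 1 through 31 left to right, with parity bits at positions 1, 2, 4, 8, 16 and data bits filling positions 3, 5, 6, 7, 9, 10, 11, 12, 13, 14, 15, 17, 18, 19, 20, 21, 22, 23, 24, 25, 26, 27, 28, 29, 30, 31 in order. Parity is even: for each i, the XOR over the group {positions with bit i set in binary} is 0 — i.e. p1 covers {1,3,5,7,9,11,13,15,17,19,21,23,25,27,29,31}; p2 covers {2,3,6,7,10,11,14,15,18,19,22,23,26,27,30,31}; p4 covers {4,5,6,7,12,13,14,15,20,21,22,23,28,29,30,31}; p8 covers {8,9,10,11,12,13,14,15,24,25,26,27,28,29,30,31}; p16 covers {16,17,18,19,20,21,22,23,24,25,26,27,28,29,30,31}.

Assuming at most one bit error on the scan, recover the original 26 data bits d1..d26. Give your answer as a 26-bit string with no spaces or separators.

s1 (pos 1,3,5,7,9,11,13,15,17,19,21,23,25,27,29,31): 0⊕1⊕1⊕1⊕1⊕1⊕1⊕0⊕1⊕1⊕1⊕0⊕0⊕0⊕1⊕0 = 0
s2 (pos 2,3,6,7,10,11,14,15,18,19,22,23,26,27,30,31): 0⊕1⊕1⊕1⊕1⊕1⊕0⊕0⊕1⊕1⊕1⊕0⊕0⊕0⊕0⊕0 = 0
s4 (pos 4,5,6,7,12,13,14,15,20,21,22,23,28,29,30,31): 1⊕1⊕1⊕1⊕1⊕1⊕0⊕0⊕1⊕1⊕1⊕0⊕0⊕1⊕0⊕0 = 0
s8 (pos 8,9,10,11,12,13,14,15,24,25,26,27,28,29,30,31): 1⊕1⊕1⊕1⊕1⊕1⊕0⊕0⊕1⊕0⊕0⊕0⊕0⊕1⊕0⊕0 = 0
s16 (pos 16,17,18,19,20,21,22,23,24,25,26,27,28,29,30,31): 0⊕1⊕1⊕1⊕1⊕1⊕1⊕0⊕1⊕0⊕0⊕0⊕0⊕1⊕0⊕0 = 0
Syndrome s16…s1 = 00000 → no error.
Read data bits from positions 3,5,6,7,9,10,11,12,13,14,15,17,18,19,20,21,22,23,24,25,26,27,28,29,30,31: 11111111100111111010000100

11111111100111111010000100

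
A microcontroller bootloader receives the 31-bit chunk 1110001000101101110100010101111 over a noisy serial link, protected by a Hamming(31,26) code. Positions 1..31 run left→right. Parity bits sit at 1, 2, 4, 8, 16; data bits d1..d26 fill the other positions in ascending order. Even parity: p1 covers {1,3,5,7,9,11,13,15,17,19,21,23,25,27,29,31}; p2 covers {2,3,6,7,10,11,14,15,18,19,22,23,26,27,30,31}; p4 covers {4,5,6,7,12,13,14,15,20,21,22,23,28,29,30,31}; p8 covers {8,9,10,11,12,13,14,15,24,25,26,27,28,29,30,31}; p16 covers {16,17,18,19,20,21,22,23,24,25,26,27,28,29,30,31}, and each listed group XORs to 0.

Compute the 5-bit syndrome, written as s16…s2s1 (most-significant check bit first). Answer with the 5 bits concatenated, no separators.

01010

s1 (pos 1,3,5,7,9,11,13,15,17,19,21,23,25,27,29,31): 1⊕1⊕0⊕1⊕0⊕1⊕1⊕0⊕1⊕0⊕0⊕0⊕0⊕0⊕1⊕1 = 0
s2 (pos 2,3,6,7,10,11,14,15,18,19,22,23,26,27,30,31): 1⊕1⊕0⊕1⊕0⊕1⊕1⊕0⊕1⊕0⊕0⊕0⊕1⊕0⊕1⊕1 = 1
s4 (pos 4,5,6,7,12,13,14,15,20,21,22,23,28,29,30,31): 0⊕0⊕0⊕1⊕0⊕1⊕1⊕0⊕1⊕0⊕0⊕0⊕1⊕1⊕1⊕1 = 0
s8 (pos 8,9,10,11,12,13,14,15,24,25,26,27,28,29,30,31): 0⊕0⊕0⊕1⊕0⊕1⊕1⊕0⊕1⊕0⊕1⊕0⊕1⊕1⊕1⊕1 = 1
s16 (pos 16,17,18,19,20,21,22,23,24,25,26,27,28,29,30,31): 1⊕1⊕1⊕0⊕1⊕0⊕0⊕0⊕1⊕0⊕1⊕0⊕1⊕1⊕1⊕1 = 0
Syndrome s16…s1 = 01010 → error at position 10.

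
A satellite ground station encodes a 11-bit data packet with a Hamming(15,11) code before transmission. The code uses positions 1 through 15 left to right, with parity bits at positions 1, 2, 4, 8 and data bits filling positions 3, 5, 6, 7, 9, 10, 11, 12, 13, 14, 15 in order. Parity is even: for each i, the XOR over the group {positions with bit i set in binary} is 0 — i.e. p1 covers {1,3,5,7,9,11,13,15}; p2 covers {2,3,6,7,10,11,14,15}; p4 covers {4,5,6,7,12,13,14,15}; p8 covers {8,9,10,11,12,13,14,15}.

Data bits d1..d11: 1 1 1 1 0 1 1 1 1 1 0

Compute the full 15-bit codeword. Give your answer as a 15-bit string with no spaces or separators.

Place data at non-parity positions: p1 p2 1 p4 1 1 1 p8 0 1 1 1 1 1 0
p1 (pos 1,3,5,7,9,11,13,15): XOR of data positions = 1⊕1⊕1⊕0⊕1⊕1⊕0 = 1
p2 (pos 2,3,6,7,10,11,14,15): XOR of data positions = 1⊕1⊕1⊕1⊕1⊕1⊕0 = 0
p4 (pos 4,5,6,7,12,13,14,15): XOR of data positions = 1⊕1⊕1⊕1⊕1⊕1⊕0 = 0
p8 (pos 8,9,10,11,12,13,14,15): XOR of data positions = 0⊕1⊕1⊕1⊕1⊕1⊕0 = 1
Codeword: 101011110111110

101011110111110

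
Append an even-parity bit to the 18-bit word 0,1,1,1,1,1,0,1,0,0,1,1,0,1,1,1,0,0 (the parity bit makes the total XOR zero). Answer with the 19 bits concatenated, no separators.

XOR of the 18 data bits: 0⊕1⊕1⊕1⊕1⊕1⊕0⊕1⊕0⊕0⊕1⊕1⊕0⊕1⊕1⊕1⊕0⊕0 = 1
Parity bit = 1 (so all 19 bits XOR to 0).

0111110100110111001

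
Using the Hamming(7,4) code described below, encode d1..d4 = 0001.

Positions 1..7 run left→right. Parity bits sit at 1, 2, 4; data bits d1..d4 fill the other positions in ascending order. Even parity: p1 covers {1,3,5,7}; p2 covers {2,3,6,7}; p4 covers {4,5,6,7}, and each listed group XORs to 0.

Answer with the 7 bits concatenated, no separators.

1101001

Place data at non-parity positions: p1 p2 0 p4 0 0 1
p1 (pos 1,3,5,7): XOR of data positions = 0⊕0⊕1 = 1
p2 (pos 2,3,6,7): XOR of data positions = 0⊕0⊕1 = 1
p4 (pos 4,5,6,7): XOR of data positions = 0⊕0⊕1 = 1
Codeword: 1101001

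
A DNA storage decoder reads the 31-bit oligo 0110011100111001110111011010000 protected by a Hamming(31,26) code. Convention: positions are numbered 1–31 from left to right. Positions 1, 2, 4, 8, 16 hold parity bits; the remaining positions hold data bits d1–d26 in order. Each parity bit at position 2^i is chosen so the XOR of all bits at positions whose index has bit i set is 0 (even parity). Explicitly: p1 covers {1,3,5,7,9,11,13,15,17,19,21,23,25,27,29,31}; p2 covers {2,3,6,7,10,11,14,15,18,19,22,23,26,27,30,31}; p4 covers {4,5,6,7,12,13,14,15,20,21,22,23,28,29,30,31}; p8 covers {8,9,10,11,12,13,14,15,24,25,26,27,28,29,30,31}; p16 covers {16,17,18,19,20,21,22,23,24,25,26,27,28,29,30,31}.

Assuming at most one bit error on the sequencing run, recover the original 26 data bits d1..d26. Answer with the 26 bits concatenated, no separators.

10110011100110111011011000

s1 (pos 1,3,5,7,9,11,13,15,17,19,21,23,25,27,29,31): 0⊕1⊕0⊕1⊕0⊕1⊕1⊕0⊕1⊕0⊕1⊕0⊕1⊕1⊕0⊕0 = 0
s2 (pos 2,3,6,7,10,11,14,15,18,19,22,23,26,27,30,31): 1⊕1⊕1⊕1⊕0⊕1⊕0⊕0⊕1⊕0⊕1⊕0⊕0⊕1⊕0⊕0 = 0
s4 (pos 4,5,6,7,12,13,14,15,20,21,22,23,28,29,30,31): 0⊕0⊕1⊕1⊕1⊕1⊕0⊕0⊕1⊕1⊕1⊕0⊕0⊕0⊕0⊕0 = 1
s8 (pos 8,9,10,11,12,13,14,15,24,25,26,27,28,29,30,31): 1⊕0⊕0⊕1⊕1⊕1⊕0⊕0⊕1⊕1⊕0⊕1⊕0⊕0⊕0⊕0 = 1
s16 (pos 16,17,18,19,20,21,22,23,24,25,26,27,28,29,30,31): 1⊕1⊕1⊕0⊕1⊕1⊕1⊕0⊕1⊕1⊕0⊕1⊕0⊕0⊕0⊕0 = 1
Syndrome s16…s1 = 11100 → error at position 28.
Flip position 28: 0110011100111001110111011010000 → 0110011100111001110111011011000
Read data bits from positions 3,5,6,7,9,10,11,12,13,14,15,17,18,19,20,21,22,23,24,25,26,27,28,29,30,31: 10110011100110111011011000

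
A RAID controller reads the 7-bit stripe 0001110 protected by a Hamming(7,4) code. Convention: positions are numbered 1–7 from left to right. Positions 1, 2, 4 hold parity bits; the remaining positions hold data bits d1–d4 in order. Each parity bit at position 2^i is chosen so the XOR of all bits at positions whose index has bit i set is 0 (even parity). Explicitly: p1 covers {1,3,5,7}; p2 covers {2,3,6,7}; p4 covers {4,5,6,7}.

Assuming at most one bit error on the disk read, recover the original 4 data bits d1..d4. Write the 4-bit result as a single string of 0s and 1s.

s1 (pos 1,3,5,7): 0⊕0⊕1⊕0 = 1
s2 (pos 2,3,6,7): 0⊕0⊕1⊕0 = 1
s4 (pos 4,5,6,7): 1⊕1⊕1⊕0 = 1
Syndrome s4…s1 = 111 → error at position 7.
Flip position 7: 0001110 → 0001111
Read data bits from positions 3,5,6,7: 0111

0111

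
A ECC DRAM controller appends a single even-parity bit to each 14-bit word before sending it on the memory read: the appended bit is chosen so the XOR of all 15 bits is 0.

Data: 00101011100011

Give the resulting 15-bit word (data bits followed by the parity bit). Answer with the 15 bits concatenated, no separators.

001010111000111

XOR of the 14 data bits: 0⊕0⊕1⊕0⊕1⊕0⊕1⊕1⊕1⊕0⊕0⊕0⊕1⊕1 = 1
Parity bit = 1 (so all 15 bits XOR to 0).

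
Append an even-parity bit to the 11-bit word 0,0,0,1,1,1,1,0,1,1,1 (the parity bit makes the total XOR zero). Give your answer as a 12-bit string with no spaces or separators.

XOR of the 11 data bits: 0⊕0⊕0⊕1⊕1⊕1⊕1⊕0⊕1⊕1⊕1 = 1
Parity bit = 1 (so all 12 bits XOR to 0).

000111101111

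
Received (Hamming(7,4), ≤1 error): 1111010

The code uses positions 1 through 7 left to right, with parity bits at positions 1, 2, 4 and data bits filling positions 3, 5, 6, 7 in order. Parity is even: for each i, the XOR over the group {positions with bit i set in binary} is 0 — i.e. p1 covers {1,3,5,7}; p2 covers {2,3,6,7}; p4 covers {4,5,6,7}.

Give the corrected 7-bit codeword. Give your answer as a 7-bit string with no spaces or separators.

s1 (pos 1,3,5,7): 1⊕1⊕0⊕0 = 0
s2 (pos 2,3,6,7): 1⊕1⊕1⊕0 = 1
s4 (pos 4,5,6,7): 1⊕0⊕1⊕0 = 0
Syndrome s4…s1 = 010 → error at position 2.
Flip position 2: 1111010 → 1011010

1011010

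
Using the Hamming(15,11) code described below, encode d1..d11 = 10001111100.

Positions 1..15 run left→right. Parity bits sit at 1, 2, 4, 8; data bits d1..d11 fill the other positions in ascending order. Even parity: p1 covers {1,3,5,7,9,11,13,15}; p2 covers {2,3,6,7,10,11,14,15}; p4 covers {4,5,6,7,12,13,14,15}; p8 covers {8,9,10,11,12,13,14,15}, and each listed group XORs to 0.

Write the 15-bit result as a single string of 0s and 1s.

011000011111100

Place data at non-parity positions: p1 p2 1 p4 0 0 0 p8 1 1 1 1 1 0 0
p1 (pos 1,3,5,7,9,11,13,15): XOR of data positions = 1⊕0⊕0⊕1⊕1⊕1⊕0 = 0
p2 (pos 2,3,6,7,10,11,14,15): XOR of data positions = 1⊕0⊕0⊕1⊕1⊕0⊕0 = 1
p4 (pos 4,5,6,7,12,13,14,15): XOR of data positions = 0⊕0⊕0⊕1⊕1⊕0⊕0 = 0
p8 (pos 8,9,10,11,12,13,14,15): XOR of data positions = 1⊕1⊕1⊕1⊕1⊕0⊕0 = 1
Codeword: 011000011111100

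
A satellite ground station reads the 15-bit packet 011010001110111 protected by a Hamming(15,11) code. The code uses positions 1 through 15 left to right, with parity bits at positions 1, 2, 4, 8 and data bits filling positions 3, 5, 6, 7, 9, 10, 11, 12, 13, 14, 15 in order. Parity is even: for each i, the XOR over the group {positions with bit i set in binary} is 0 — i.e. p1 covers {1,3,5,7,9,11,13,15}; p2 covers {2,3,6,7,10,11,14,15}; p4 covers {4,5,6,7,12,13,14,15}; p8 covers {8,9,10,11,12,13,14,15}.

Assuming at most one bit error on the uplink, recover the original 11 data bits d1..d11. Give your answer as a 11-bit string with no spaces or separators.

11001110111

s1 (pos 1,3,5,7,9,11,13,15): 0⊕1⊕1⊕0⊕1⊕1⊕1⊕1 = 0
s2 (pos 2,3,6,7,10,11,14,15): 1⊕1⊕0⊕0⊕1⊕1⊕1⊕1 = 0
s4 (pos 4,5,6,7,12,13,14,15): 0⊕1⊕0⊕0⊕0⊕1⊕1⊕1 = 0
s8 (pos 8,9,10,11,12,13,14,15): 0⊕1⊕1⊕1⊕0⊕1⊕1⊕1 = 0
Syndrome s8…s1 = 0000 → no error.
Read data bits from positions 3,5,6,7,9,10,11,12,13,14,15: 11001110111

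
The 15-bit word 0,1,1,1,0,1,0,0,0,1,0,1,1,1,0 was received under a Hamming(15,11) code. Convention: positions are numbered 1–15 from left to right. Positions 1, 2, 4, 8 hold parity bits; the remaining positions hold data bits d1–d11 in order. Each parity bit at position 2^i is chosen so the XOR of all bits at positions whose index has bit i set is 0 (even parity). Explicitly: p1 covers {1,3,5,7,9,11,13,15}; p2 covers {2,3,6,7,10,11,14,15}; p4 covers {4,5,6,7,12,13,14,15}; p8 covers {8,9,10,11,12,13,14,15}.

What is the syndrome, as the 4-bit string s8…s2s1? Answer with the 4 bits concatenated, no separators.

s1 (pos 1,3,5,7,9,11,13,15): 0⊕1⊕0⊕0⊕0⊕0⊕1⊕0 = 0
s2 (pos 2,3,6,7,10,11,14,15): 1⊕1⊕1⊕0⊕1⊕0⊕1⊕0 = 1
s4 (pos 4,5,6,7,12,13,14,15): 1⊕0⊕1⊕0⊕1⊕1⊕1⊕0 = 1
s8 (pos 8,9,10,11,12,13,14,15): 0⊕0⊕1⊕0⊕1⊕1⊕1⊕0 = 0
Syndrome s8…s1 = 0110 → error at position 6.

0110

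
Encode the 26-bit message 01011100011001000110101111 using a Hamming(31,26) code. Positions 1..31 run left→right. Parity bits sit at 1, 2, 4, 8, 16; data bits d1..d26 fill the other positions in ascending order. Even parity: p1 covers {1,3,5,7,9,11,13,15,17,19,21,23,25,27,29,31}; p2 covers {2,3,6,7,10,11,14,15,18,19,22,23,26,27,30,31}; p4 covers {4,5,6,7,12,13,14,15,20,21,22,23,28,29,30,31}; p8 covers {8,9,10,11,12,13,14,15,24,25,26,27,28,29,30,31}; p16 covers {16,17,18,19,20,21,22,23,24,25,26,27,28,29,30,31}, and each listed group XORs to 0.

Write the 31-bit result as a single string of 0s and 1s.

0101101011000110001000110101111

Place data at non-parity positions: p1 p2 0 p4 1 0 1 p8 1 1 0 0 0 1 1 p16 0 0 1 0 0 0 1 1 0 1 0 1 1 1 1
p1 (pos 1,3,5,7,9,11,13,15,17,19,21,23,25,27,29,31): XOR of data positions = 0⊕1⊕1⊕1⊕0⊕0⊕1⊕0⊕1⊕0⊕1⊕0⊕0⊕1⊕1 = 0
p2 (pos 2,3,6,7,10,11,14,15,18,19,22,23,26,27,30,31): XOR of data positions = 0⊕0⊕1⊕1⊕0⊕1⊕1⊕0⊕1⊕0⊕1⊕1⊕0⊕1⊕1 = 1
p4 (pos 4,5,6,7,12,13,14,15,20,21,22,23,28,29,30,31): XOR of data positions = 1⊕0⊕1⊕0⊕0⊕1⊕1⊕0⊕0⊕0⊕1⊕1⊕1⊕1⊕1 = 1
p8 (pos 8,9,10,11,12,13,14,15,24,25,26,27,28,29,30,31): XOR of data positions = 1⊕1⊕0⊕0⊕0⊕1⊕1⊕1⊕0⊕1⊕0⊕1⊕1⊕1⊕1 = 0
p16 (pos 16,17,18,19,20,21,22,23,24,25,26,27,28,29,30,31): XOR of data positions = 0⊕0⊕1⊕0⊕0⊕0⊕1⊕1⊕0⊕1⊕0⊕1⊕1⊕1⊕1 = 0
Codeword: 0101101011000110001000110101111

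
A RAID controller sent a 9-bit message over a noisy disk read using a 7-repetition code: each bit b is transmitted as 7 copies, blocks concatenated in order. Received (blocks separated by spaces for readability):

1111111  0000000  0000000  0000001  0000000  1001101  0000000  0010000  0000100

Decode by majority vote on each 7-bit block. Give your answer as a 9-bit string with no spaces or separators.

100001000

Block 1 (1111111): 7 ones → 1
Block 2 (0000000): 0 ones → 0
Block 3 (0000000): 0 ones → 0
Block 4 (0000001): 1 one → 0
Block 5 (0000000): 0 ones → 0
Block 6 (1001101): 4 ones → 1
Block 7 (0000000): 0 ones → 0
Block 8 (0010000): 1 one → 0
Block 9 (0000100): 1 one → 0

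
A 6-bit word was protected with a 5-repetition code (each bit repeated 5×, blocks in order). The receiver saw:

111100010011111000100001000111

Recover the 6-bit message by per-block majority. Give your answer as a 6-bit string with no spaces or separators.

101001

Block 1 (11110): 4 ones → 1
Block 2 (00100): 1 one → 0
Block 3 (11111): 5 ones → 1
Block 4 (00010): 1 one → 0
Block 5 (00010): 1 one → 0
Block 6 (00111): 3 ones → 1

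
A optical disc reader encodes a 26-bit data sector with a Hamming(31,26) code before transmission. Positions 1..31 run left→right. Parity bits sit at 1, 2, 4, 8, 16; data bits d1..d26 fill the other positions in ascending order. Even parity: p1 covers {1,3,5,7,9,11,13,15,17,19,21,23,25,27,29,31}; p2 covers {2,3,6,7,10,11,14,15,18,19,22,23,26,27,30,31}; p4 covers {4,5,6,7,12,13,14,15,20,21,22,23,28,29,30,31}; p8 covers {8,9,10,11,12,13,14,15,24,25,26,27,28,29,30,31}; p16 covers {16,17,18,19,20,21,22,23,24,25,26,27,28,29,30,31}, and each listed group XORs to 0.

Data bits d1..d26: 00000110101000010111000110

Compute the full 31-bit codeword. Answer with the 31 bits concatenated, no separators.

Place data at non-parity positions: p1 p2 0 p4 0 0 0 p8 0 1 1 0 1 0 1 p16 0 0 0 0 1 0 1 1 1 0 0 0 1 1 0
p1 (pos 1,3,5,7,9,11,13,15,17,19,21,23,25,27,29,31): XOR of data positions = 0⊕0⊕0⊕0⊕1⊕1⊕1⊕0⊕0⊕1⊕1⊕1⊕0⊕1⊕0 = 1
p2 (pos 2,3,6,7,10,11,14,15,18,19,22,23,26,27,30,31): XOR of data positions = 0⊕0⊕0⊕1⊕1⊕0⊕1⊕0⊕0⊕0⊕1⊕0⊕0⊕1⊕0 = 1
p4 (pos 4,5,6,7,12,13,14,15,20,21,22,23,28,29,30,31): XOR of data positions = 0⊕0⊕0⊕0⊕1⊕0⊕1⊕0⊕1⊕0⊕1⊕0⊕1⊕1⊕0 = 0
p8 (pos 8,9,10,11,12,13,14,15,24,25,26,27,28,29,30,31): XOR of data positions = 0⊕1⊕1⊕0⊕1⊕0⊕1⊕1⊕1⊕0⊕0⊕0⊕1⊕1⊕0 = 0
p16 (pos 16,17,18,19,20,21,22,23,24,25,26,27,28,29,30,31): XOR of data positions = 0⊕0⊕0⊕0⊕1⊕0⊕1⊕1⊕1⊕0⊕0⊕0⊕1⊕1⊕0 = 0
Codeword: 1100000001101010000010111000110

1100000001101010000010111000110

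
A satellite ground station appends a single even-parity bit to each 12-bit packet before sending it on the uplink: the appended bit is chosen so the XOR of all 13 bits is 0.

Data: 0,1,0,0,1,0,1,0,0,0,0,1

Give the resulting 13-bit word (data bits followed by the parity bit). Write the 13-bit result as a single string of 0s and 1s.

XOR of the 12 data bits: 0⊕1⊕0⊕0⊕1⊕0⊕1⊕0⊕0⊕0⊕0⊕1 = 0
Parity bit = 0 (so all 13 bits XOR to 0).

0100101000010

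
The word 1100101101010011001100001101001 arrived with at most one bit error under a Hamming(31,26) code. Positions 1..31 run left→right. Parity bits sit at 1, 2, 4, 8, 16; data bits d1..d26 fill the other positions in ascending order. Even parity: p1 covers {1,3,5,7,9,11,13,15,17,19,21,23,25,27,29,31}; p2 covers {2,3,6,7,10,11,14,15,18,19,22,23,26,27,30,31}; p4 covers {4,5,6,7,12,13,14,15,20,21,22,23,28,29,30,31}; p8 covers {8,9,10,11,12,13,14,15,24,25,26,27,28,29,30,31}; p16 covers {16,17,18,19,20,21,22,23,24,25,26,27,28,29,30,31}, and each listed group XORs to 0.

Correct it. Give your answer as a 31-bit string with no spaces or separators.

s1 (pos 1,3,5,7,9,11,13,15,17,19,21,23,25,27,29,31): 1⊕0⊕1⊕1⊕0⊕0⊕0⊕1⊕0⊕1⊕0⊕0⊕1⊕0⊕0⊕1 = 1
s2 (pos 2,3,6,7,10,11,14,15,18,19,22,23,26,27,30,31): 1⊕0⊕0⊕1⊕1⊕0⊕0⊕1⊕0⊕1⊕0⊕0⊕1⊕0⊕0⊕1 = 1
s4 (pos 4,5,6,7,12,13,14,15,20,21,22,23,28,29,30,31): 0⊕1⊕0⊕1⊕1⊕0⊕0⊕1⊕1⊕0⊕0⊕0⊕1⊕0⊕0⊕1 = 1
s8 (pos 8,9,10,11,12,13,14,15,24,25,26,27,28,29,30,31): 1⊕0⊕1⊕0⊕1⊕0⊕0⊕1⊕0⊕1⊕1⊕0⊕1⊕0⊕0⊕1 = 0
s16 (pos 16,17,18,19,20,21,22,23,24,25,26,27,28,29,30,31): 1⊕0⊕0⊕1⊕1⊕0⊕0⊕0⊕0⊕1⊕1⊕0⊕1⊕0⊕0⊕1 = 1
Syndrome s16…s1 = 10111 → error at position 23.
Flip position 23: 1100101101010011001100001101001 → 1100101101010011001100101101001

1100101101010011001100101101001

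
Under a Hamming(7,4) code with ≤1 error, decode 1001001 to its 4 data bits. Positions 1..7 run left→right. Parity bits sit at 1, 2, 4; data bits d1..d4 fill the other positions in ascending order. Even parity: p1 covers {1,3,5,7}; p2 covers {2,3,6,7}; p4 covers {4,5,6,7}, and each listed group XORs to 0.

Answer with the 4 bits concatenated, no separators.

0001

s1 (pos 1,3,5,7): 1⊕0⊕0⊕1 = 0
s2 (pos 2,3,6,7): 0⊕0⊕0⊕1 = 1
s4 (pos 4,5,6,7): 1⊕0⊕0⊕1 = 0
Syndrome s4…s1 = 010 → error at position 2.
Flip position 2: 1001001 → 1101001
Read data bits from positions 3,5,6,7: 0001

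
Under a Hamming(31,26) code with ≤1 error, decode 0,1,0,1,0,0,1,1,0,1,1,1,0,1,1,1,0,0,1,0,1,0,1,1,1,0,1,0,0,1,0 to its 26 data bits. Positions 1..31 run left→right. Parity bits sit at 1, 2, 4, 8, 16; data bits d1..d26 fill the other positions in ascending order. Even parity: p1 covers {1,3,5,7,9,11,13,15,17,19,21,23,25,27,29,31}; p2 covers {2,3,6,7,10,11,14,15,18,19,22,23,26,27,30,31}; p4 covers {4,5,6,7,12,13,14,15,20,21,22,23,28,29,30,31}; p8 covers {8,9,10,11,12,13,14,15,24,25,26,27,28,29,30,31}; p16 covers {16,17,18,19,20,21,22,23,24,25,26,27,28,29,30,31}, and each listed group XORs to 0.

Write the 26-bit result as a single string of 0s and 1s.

00010111011001010111010010

s1 (pos 1,3,5,7,9,11,13,15,17,19,21,23,25,27,29,31): 0⊕0⊕0⊕1⊕0⊕1⊕0⊕1⊕0⊕1⊕1⊕1⊕1⊕1⊕0⊕0 = 0
s2 (pos 2,3,6,7,10,11,14,15,18,19,22,23,26,27,30,31): 1⊕0⊕0⊕1⊕1⊕1⊕1⊕1⊕0⊕1⊕0⊕1⊕0⊕1⊕1⊕0 = 0
s4 (pos 4,5,6,7,12,13,14,15,20,21,22,23,28,29,30,31): 1⊕0⊕0⊕1⊕1⊕0⊕1⊕1⊕0⊕1⊕0⊕1⊕0⊕0⊕1⊕0 = 0
s8 (pos 8,9,10,11,12,13,14,15,24,25,26,27,28,29,30,31): 1⊕0⊕1⊕1⊕1⊕0⊕1⊕1⊕1⊕1⊕0⊕1⊕0⊕0⊕1⊕0 = 0
s16 (pos 16,17,18,19,20,21,22,23,24,25,26,27,28,29,30,31): 1⊕0⊕0⊕1⊕0⊕1⊕0⊕1⊕1⊕1⊕0⊕1⊕0⊕0⊕1⊕0 = 0
Syndrome s16…s1 = 00000 → no error.
Read data bits from positions 3,5,6,7,9,10,11,12,13,14,15,17,18,19,20,21,22,23,24,25,26,27,28,29,30,31: 00010111011001010111010010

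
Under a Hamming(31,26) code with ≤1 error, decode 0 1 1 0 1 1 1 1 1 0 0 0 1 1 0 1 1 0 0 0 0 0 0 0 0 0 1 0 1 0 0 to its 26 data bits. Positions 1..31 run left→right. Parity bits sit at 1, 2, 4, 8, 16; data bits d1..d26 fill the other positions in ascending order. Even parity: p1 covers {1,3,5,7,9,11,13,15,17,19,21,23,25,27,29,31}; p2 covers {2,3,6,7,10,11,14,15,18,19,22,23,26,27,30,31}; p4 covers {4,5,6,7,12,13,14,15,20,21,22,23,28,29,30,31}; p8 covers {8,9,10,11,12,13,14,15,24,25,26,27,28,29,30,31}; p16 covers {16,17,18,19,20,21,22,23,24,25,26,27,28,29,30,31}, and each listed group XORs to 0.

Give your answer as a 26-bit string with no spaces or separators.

s1 (pos 1,3,5,7,9,11,13,15,17,19,21,23,25,27,29,31): 0⊕1⊕1⊕1⊕1⊕0⊕1⊕0⊕1⊕0⊕0⊕0⊕0⊕1⊕1⊕0 = 0
s2 (pos 2,3,6,7,10,11,14,15,18,19,22,23,26,27,30,31): 1⊕1⊕1⊕1⊕0⊕0⊕1⊕0⊕0⊕0⊕0⊕0⊕0⊕1⊕0⊕0 = 0
s4 (pos 4,5,6,7,12,13,14,15,20,21,22,23,28,29,30,31): 0⊕1⊕1⊕1⊕0⊕1⊕1⊕0⊕0⊕0⊕0⊕0⊕0⊕1⊕0⊕0 = 0
s8 (pos 8,9,10,11,12,13,14,15,24,25,26,27,28,29,30,31): 1⊕1⊕0⊕0⊕0⊕1⊕1⊕0⊕0⊕0⊕0⊕1⊕0⊕1⊕0⊕0 = 0
s16 (pos 16,17,18,19,20,21,22,23,24,25,26,27,28,29,30,31): 1⊕1⊕0⊕0⊕0⊕0⊕0⊕0⊕0⊕0⊕0⊕1⊕0⊕1⊕0⊕0 = 0
Syndrome s16…s1 = 00000 → no error.
Read data bits from positions 3,5,6,7,9,10,11,12,13,14,15,17,18,19,20,21,22,23,24,25,26,27,28,29,30,31: 11111000110100000000010100

11111000110100000000010100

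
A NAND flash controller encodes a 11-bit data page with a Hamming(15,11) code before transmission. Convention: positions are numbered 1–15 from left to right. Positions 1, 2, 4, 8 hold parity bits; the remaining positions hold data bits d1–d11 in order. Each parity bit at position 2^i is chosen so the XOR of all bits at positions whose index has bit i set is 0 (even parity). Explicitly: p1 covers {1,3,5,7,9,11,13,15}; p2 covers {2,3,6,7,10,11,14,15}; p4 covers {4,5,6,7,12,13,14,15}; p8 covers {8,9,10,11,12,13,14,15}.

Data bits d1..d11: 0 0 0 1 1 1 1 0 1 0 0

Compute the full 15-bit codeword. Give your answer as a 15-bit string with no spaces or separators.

Place data at non-parity positions: p1 p2 0 p4 0 0 1 p8 1 1 1 0 1 0 0
p1 (pos 1,3,5,7,9,11,13,15): XOR of data positions = 0⊕0⊕1⊕1⊕1⊕1⊕0 = 0
p2 (pos 2,3,6,7,10,11,14,15): XOR of data positions = 0⊕0⊕1⊕1⊕1⊕0⊕0 = 1
p4 (pos 4,5,6,7,12,13,14,15): XOR of data positions = 0⊕0⊕1⊕0⊕1⊕0⊕0 = 0
p8 (pos 8,9,10,11,12,13,14,15): XOR of data positions = 1⊕1⊕1⊕0⊕1⊕0⊕0 = 0
Codeword: 010000101110100

010000101110100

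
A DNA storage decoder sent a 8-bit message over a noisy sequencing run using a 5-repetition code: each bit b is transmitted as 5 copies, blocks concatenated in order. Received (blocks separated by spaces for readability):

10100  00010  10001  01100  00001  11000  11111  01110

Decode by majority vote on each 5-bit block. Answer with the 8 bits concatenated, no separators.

00000011

Block 1 (10100): 2 ones → 0
Block 2 (00010): 1 one → 0
Block 3 (10001): 2 ones → 0
Block 4 (01100): 2 ones → 0
Block 5 (00001): 1 one → 0
Block 6 (11000): 2 ones → 0
Block 7 (11111): 5 ones → 1
Block 8 (01110): 3 ones → 1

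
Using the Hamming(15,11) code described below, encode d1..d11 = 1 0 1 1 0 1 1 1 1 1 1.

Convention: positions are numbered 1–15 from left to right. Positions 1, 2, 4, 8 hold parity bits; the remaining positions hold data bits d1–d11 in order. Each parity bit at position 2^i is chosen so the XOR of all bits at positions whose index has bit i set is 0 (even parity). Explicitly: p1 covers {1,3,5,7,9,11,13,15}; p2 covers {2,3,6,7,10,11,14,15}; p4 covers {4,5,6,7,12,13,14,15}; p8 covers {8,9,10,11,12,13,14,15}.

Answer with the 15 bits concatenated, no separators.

111001100111111

Place data at non-parity positions: p1 p2 1 p4 0 1 1 p8 0 1 1 1 1 1 1
p1 (pos 1,3,5,7,9,11,13,15): XOR of data positions = 1⊕0⊕1⊕0⊕1⊕1⊕1 = 1
p2 (pos 2,3,6,7,10,11,14,15): XOR of data positions = 1⊕1⊕1⊕1⊕1⊕1⊕1 = 1
p4 (pos 4,5,6,7,12,13,14,15): XOR of data positions = 0⊕1⊕1⊕1⊕1⊕1⊕1 = 0
p8 (pos 8,9,10,11,12,13,14,15): XOR of data positions = 0⊕1⊕1⊕1⊕1⊕1⊕1 = 0
Codeword: 111001100111111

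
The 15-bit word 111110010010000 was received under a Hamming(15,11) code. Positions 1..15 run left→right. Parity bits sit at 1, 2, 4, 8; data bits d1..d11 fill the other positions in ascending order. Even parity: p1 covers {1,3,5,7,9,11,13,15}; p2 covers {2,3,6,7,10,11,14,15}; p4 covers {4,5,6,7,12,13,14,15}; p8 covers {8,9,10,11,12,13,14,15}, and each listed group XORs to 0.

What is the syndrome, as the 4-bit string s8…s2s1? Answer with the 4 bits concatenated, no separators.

0010

s1 (pos 1,3,5,7,9,11,13,15): 1⊕1⊕1⊕0⊕0⊕1⊕0⊕0 = 0
s2 (pos 2,3,6,7,10,11,14,15): 1⊕1⊕0⊕0⊕0⊕1⊕0⊕0 = 1
s4 (pos 4,5,6,7,12,13,14,15): 1⊕1⊕0⊕0⊕0⊕0⊕0⊕0 = 0
s8 (pos 8,9,10,11,12,13,14,15): 1⊕0⊕0⊕1⊕0⊕0⊕0⊕0 = 0
Syndrome s8…s1 = 0010 → error at position 2.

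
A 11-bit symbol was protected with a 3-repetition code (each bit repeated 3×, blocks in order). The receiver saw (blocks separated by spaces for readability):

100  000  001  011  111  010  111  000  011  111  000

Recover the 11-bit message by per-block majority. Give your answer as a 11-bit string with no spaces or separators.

00011010110

Block 1 (100): 1 one → 0
Block 2 (000): 0 ones → 0
Block 3 (001): 1 one → 0
Block 4 (011): 2 ones → 1
Block 5 (111): 3 ones → 1
Block 6 (010): 1 one → 0
Block 7 (111): 3 ones → 1
Block 8 (000): 0 ones → 0
Block 9 (011): 2 ones → 1
Block 10 (111): 3 ones → 1
Block 11 (000): 0 ones → 0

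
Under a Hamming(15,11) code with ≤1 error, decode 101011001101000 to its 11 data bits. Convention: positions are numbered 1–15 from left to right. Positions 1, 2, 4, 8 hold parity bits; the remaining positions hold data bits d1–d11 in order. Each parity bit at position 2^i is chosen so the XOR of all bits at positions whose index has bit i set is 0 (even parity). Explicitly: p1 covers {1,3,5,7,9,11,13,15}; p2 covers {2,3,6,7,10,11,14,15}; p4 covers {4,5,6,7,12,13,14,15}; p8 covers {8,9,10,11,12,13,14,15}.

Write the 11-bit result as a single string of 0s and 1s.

11101101010

s1 (pos 1,3,5,7,9,11,13,15): 1⊕1⊕1⊕0⊕1⊕0⊕0⊕0 = 0
s2 (pos 2,3,6,7,10,11,14,15): 0⊕1⊕1⊕0⊕1⊕0⊕0⊕0 = 1
s4 (pos 4,5,6,7,12,13,14,15): 0⊕1⊕1⊕0⊕1⊕0⊕0⊕0 = 1
s8 (pos 8,9,10,11,12,13,14,15): 0⊕1⊕1⊕0⊕1⊕0⊕0⊕0 = 1
Syndrome s8…s1 = 1110 → error at position 14.
Flip position 14: 101011001101000 → 101011001101010
Read data bits from positions 3,5,6,7,9,10,11,12,13,14,15: 11101101010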